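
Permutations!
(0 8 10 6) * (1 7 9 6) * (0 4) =(0 8 10 1 7 9 6 4) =[8, 7, 2, 3, 0, 5, 4, 9, 10, 6, 1]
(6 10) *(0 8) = (0 8)(6 10) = [8, 1, 2, 3, 4, 5, 10, 7, 0, 9, 6]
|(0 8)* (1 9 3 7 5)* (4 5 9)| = |(0 8)(1 4 5)(3 7 9)| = 6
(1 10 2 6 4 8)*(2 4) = (1 10 4 8)(2 6) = [0, 10, 6, 3, 8, 5, 2, 7, 1, 9, 4]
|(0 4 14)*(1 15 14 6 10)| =|(0 4 6 10 1 15 14)| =7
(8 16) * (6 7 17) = [0, 1, 2, 3, 4, 5, 7, 17, 16, 9, 10, 11, 12, 13, 14, 15, 8, 6] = (6 7 17)(8 16)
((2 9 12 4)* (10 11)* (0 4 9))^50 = (12)(0 2 4)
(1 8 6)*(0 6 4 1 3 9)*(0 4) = (0 6 3 9 4 1 8) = [6, 8, 2, 9, 1, 5, 3, 7, 0, 4]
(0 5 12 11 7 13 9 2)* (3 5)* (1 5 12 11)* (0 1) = [3, 5, 1, 12, 4, 11, 6, 13, 8, 2, 10, 7, 0, 9] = (0 3 12)(1 5 11 7 13 9 2)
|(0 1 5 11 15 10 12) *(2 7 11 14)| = 10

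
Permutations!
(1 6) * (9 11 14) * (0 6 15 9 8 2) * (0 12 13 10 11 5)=(0 6 1 15 9 5)(2 12 13 10 11 14 8)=[6, 15, 12, 3, 4, 0, 1, 7, 2, 5, 11, 14, 13, 10, 8, 9]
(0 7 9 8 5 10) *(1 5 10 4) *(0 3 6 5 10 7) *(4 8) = (1 10 3 6 5 8 7 9 4) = [0, 10, 2, 6, 1, 8, 5, 9, 7, 4, 3]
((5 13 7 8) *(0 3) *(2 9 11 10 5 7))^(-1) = (0 3)(2 13 5 10 11 9)(7 8)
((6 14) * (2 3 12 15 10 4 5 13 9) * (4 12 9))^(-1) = (2 9 3)(4 13 5)(6 14)(10 15 12)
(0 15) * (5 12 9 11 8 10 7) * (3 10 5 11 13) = (0 15)(3 10 7 11 8 5 12 9 13) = [15, 1, 2, 10, 4, 12, 6, 11, 5, 13, 7, 8, 9, 3, 14, 0]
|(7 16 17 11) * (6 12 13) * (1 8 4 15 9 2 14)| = |(1 8 4 15 9 2 14)(6 12 13)(7 16 17 11)| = 84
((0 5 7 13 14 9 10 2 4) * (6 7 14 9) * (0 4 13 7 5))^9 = ((2 13 9 10)(5 14 6))^9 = (14)(2 13 9 10)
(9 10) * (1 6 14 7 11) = (1 6 14 7 11)(9 10) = [0, 6, 2, 3, 4, 5, 14, 11, 8, 10, 9, 1, 12, 13, 7]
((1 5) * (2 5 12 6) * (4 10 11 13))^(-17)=((1 12 6 2 5)(4 10 11 13))^(-17)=(1 2 12 5 6)(4 13 11 10)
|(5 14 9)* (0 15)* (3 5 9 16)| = |(0 15)(3 5 14 16)| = 4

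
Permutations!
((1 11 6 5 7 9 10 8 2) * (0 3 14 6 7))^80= (14)(1 9 2 7 8 11 10)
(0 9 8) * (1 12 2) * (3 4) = (0 9 8)(1 12 2)(3 4) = [9, 12, 1, 4, 3, 5, 6, 7, 0, 8, 10, 11, 2]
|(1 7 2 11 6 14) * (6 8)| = 7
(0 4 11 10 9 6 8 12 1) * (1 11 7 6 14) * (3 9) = (0 4 7 6 8 12 11 10 3 9 14 1) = [4, 0, 2, 9, 7, 5, 8, 6, 12, 14, 3, 10, 11, 13, 1]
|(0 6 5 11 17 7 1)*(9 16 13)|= 21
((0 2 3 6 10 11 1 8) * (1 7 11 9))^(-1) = (0 8 1 9 10 6 3 2)(7 11)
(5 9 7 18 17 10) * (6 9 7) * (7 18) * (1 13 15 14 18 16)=(1 13 15 14 18 17 10 5 16)(6 9)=[0, 13, 2, 3, 4, 16, 9, 7, 8, 6, 5, 11, 12, 15, 18, 14, 1, 10, 17]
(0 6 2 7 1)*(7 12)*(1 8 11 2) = [6, 0, 12, 3, 4, 5, 1, 8, 11, 9, 10, 2, 7] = (0 6 1)(2 12 7 8 11)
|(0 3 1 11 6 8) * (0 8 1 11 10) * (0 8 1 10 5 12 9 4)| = 11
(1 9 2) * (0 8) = [8, 9, 1, 3, 4, 5, 6, 7, 0, 2] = (0 8)(1 9 2)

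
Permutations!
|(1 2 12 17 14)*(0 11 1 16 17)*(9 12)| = |(0 11 1 2 9 12)(14 16 17)| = 6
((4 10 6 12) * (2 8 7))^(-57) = ((2 8 7)(4 10 6 12))^(-57) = (4 12 6 10)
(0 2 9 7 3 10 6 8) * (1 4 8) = (0 2 9 7 3 10 6 1 4 8) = [2, 4, 9, 10, 8, 5, 1, 3, 0, 7, 6]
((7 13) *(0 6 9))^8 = ((0 6 9)(7 13))^8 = (13)(0 9 6)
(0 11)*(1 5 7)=[11, 5, 2, 3, 4, 7, 6, 1, 8, 9, 10, 0]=(0 11)(1 5 7)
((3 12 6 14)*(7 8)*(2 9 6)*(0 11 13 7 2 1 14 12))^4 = (0 8 12)(1 11 2)(3 7 6)(9 14 13)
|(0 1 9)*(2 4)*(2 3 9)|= 6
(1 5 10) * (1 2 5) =[0, 1, 5, 3, 4, 10, 6, 7, 8, 9, 2] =(2 5 10)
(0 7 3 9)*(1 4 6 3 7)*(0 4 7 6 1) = [0, 7, 2, 9, 1, 5, 3, 6, 8, 4] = (1 7 6 3 9 4)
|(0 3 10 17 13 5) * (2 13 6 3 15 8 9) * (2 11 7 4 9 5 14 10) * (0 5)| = 84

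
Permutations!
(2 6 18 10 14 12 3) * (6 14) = (2 14 12 3)(6 18 10) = [0, 1, 14, 2, 4, 5, 18, 7, 8, 9, 6, 11, 3, 13, 12, 15, 16, 17, 10]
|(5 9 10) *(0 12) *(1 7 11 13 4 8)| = 6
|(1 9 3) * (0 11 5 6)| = |(0 11 5 6)(1 9 3)| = 12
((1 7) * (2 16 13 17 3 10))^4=(2 3 13)(10 17 16)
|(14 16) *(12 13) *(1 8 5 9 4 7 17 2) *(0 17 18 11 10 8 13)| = 24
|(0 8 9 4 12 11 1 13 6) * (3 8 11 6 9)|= 8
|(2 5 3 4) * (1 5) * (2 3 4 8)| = 6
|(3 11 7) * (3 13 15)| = |(3 11 7 13 15)| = 5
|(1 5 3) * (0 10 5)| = 5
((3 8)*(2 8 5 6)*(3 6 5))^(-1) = (2 6 8)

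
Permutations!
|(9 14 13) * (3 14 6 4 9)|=3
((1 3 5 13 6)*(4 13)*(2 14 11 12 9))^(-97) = (1 6 13 4 5 3)(2 12 14 9 11) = ((1 3 5 4 13 6)(2 14 11 12 9))^(-97)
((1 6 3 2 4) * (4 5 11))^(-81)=((1 6 3 2 5 11 4))^(-81)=(1 2 4 3 11 6 5)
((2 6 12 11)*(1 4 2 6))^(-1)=((1 4 2)(6 12 11))^(-1)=(1 2 4)(6 11 12)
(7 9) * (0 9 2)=(0 9 7 2)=[9, 1, 0, 3, 4, 5, 6, 2, 8, 7]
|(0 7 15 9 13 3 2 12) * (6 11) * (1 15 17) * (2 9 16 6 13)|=13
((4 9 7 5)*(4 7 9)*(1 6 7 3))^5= (9)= ((9)(1 6 7 5 3))^5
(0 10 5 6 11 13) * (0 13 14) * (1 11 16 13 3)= (0 10 5 6 16 13 3 1 11 14)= [10, 11, 2, 1, 4, 6, 16, 7, 8, 9, 5, 14, 12, 3, 0, 15, 13]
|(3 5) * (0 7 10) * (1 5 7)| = 6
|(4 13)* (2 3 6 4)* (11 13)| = |(2 3 6 4 11 13)| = 6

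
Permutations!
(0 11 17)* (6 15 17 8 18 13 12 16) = (0 11 8 18 13 12 16 6 15 17) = [11, 1, 2, 3, 4, 5, 15, 7, 18, 9, 10, 8, 16, 12, 14, 17, 6, 0, 13]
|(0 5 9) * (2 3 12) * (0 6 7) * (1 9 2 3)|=14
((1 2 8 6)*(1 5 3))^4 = (1 5 8)(2 3 6)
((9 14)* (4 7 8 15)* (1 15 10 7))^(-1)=(1 4 15)(7 10 8)(9 14)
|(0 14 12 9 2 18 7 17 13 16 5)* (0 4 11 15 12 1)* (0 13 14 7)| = |(0 7 17 14 1 13 16 5 4 11 15 12 9 2 18)| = 15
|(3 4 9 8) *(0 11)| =|(0 11)(3 4 9 8)| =4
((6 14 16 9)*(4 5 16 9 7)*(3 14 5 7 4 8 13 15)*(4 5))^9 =(5 16)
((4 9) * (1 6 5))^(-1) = (1 5 6)(4 9)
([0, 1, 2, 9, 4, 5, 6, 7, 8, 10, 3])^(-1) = (3 10 9)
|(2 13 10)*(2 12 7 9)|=6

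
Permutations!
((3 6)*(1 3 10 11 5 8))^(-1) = (1 8 5 11 10 6 3)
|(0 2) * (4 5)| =2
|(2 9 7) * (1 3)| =|(1 3)(2 9 7)| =6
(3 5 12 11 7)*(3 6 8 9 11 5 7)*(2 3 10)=(2 3 7 6 8 9 11 10)(5 12)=[0, 1, 3, 7, 4, 12, 8, 6, 9, 11, 2, 10, 5]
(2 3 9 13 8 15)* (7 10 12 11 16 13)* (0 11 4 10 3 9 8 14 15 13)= (0 11 16)(2 9 7 3 8 13 14 15)(4 10 12)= [11, 1, 9, 8, 10, 5, 6, 3, 13, 7, 12, 16, 4, 14, 15, 2, 0]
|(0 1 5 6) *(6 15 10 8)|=|(0 1 5 15 10 8 6)|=7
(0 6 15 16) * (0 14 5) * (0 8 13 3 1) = (0 6 15 16 14 5 8 13 3 1) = [6, 0, 2, 1, 4, 8, 15, 7, 13, 9, 10, 11, 12, 3, 5, 16, 14]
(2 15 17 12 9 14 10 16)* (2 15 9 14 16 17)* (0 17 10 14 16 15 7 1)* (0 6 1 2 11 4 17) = (1 6)(2 9 15 11 4 17 12 16 7) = [0, 6, 9, 3, 17, 5, 1, 2, 8, 15, 10, 4, 16, 13, 14, 11, 7, 12]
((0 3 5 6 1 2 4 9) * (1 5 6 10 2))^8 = ((0 3 6 5 10 2 4 9))^8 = (10)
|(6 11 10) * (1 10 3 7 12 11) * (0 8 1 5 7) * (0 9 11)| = 24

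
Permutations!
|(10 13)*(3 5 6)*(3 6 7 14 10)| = |(3 5 7 14 10 13)| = 6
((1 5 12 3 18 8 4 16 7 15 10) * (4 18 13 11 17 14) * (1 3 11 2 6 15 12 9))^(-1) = (1 9 5)(2 13 3 10 15 6)(4 14 17 11 12 7 16)(8 18)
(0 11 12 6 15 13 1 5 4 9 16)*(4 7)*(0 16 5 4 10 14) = [11, 4, 2, 3, 9, 7, 15, 10, 8, 5, 14, 12, 6, 1, 0, 13, 16] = (16)(0 11 12 6 15 13 1 4 9 5 7 10 14)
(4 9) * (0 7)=(0 7)(4 9)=[7, 1, 2, 3, 9, 5, 6, 0, 8, 4]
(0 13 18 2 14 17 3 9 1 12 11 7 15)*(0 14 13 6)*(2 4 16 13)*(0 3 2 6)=[0, 12, 6, 9, 16, 5, 3, 15, 8, 1, 10, 7, 11, 18, 17, 14, 13, 2, 4]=(1 12 11 7 15 14 17 2 6 3 9)(4 16 13 18)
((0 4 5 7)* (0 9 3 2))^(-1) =(0 2 3 9 7 5 4)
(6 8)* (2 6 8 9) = (2 6 9) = [0, 1, 6, 3, 4, 5, 9, 7, 8, 2]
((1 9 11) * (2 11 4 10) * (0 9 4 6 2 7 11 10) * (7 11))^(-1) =((0 9 6 2 10 11 1 4))^(-1) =(0 4 1 11 10 2 6 9)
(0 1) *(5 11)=(0 1)(5 11)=[1, 0, 2, 3, 4, 11, 6, 7, 8, 9, 10, 5]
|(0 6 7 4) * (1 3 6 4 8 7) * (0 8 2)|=|(0 4 8 7 2)(1 3 6)|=15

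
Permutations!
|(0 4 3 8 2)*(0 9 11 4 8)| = 7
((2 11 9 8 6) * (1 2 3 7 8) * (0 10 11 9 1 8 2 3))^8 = (0 8 2 3 11)(1 10 6 9 7)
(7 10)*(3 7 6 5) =(3 7 10 6 5) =[0, 1, 2, 7, 4, 3, 5, 10, 8, 9, 6]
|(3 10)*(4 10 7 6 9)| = |(3 7 6 9 4 10)| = 6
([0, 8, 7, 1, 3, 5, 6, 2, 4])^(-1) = (1 3 4 8)(2 7)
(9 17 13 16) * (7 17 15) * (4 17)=(4 17 13 16 9 15 7)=[0, 1, 2, 3, 17, 5, 6, 4, 8, 15, 10, 11, 12, 16, 14, 7, 9, 13]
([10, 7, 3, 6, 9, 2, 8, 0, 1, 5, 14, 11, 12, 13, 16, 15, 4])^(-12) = (0 10 14 16 4 9 5 2 3 6 8 1 7)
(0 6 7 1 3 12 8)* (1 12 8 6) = (0 1 3 8)(6 7 12) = [1, 3, 2, 8, 4, 5, 7, 12, 0, 9, 10, 11, 6]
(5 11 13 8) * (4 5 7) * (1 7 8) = (1 7 4 5 11 13) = [0, 7, 2, 3, 5, 11, 6, 4, 8, 9, 10, 13, 12, 1]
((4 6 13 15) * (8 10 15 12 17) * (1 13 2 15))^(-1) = (1 10 8 17 12 13)(2 6 4 15)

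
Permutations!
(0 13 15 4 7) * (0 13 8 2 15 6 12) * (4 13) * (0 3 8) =[0, 1, 15, 8, 7, 5, 12, 4, 2, 9, 10, 11, 3, 6, 14, 13] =(2 15 13 6 12 3 8)(4 7)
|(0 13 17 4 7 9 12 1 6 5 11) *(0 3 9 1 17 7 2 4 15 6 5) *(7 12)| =6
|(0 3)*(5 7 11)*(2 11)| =4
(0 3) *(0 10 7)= (0 3 10 7)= [3, 1, 2, 10, 4, 5, 6, 0, 8, 9, 7]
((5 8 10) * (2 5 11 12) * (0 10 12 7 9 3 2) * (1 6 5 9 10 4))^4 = ((0 4 1 6 5 8 12)(2 9 3)(7 10 11))^4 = (0 5 4 8 1 12 6)(2 9 3)(7 10 11)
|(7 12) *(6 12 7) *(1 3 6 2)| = 5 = |(1 3 6 12 2)|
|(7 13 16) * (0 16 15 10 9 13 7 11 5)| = 4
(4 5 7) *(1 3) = (1 3)(4 5 7) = [0, 3, 2, 1, 5, 7, 6, 4]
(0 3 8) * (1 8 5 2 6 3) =(0 1 8)(2 6 3 5) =[1, 8, 6, 5, 4, 2, 3, 7, 0]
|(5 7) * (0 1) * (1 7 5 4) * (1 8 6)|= 6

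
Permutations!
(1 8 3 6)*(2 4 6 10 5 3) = (1 8 2 4 6)(3 10 5) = [0, 8, 4, 10, 6, 3, 1, 7, 2, 9, 5]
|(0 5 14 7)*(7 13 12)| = 6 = |(0 5 14 13 12 7)|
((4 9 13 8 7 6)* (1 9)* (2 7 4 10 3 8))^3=(1 2 10 4 13 6 8 9 7 3)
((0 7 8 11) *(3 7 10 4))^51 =(0 4 7 11 10 3 8)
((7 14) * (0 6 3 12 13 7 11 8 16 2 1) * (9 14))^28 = (0 3 13 9 11 16 1 6 12 7 14 8 2)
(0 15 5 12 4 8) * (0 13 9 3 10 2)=(0 15 5 12 4 8 13 9 3 10 2)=[15, 1, 0, 10, 8, 12, 6, 7, 13, 3, 2, 11, 4, 9, 14, 5]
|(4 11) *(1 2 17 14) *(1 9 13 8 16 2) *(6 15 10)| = 42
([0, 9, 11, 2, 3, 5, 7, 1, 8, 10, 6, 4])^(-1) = (1 7 6 10 9)(2 3 4 11)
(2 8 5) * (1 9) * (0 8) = (0 8 5 2)(1 9) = [8, 9, 0, 3, 4, 2, 6, 7, 5, 1]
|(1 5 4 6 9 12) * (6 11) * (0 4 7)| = |(0 4 11 6 9 12 1 5 7)| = 9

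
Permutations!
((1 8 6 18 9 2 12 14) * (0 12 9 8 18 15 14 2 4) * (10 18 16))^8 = ((0 12 2 9 4)(1 16 10 18 8 6 15 14))^8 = (18)(0 9 12 4 2)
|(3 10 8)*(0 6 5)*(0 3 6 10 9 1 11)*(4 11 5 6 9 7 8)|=|(0 10 4 11)(1 5 3 7 8 9)|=12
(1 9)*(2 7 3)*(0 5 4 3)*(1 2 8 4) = [5, 9, 7, 8, 3, 1, 6, 0, 4, 2] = (0 5 1 9 2 7)(3 8 4)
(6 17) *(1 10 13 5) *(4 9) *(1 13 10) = (4 9)(5 13)(6 17) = [0, 1, 2, 3, 9, 13, 17, 7, 8, 4, 10, 11, 12, 5, 14, 15, 16, 6]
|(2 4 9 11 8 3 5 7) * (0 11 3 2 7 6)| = |(0 11 8 2 4 9 3 5 6)| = 9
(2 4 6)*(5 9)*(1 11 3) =(1 11 3)(2 4 6)(5 9) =[0, 11, 4, 1, 6, 9, 2, 7, 8, 5, 10, 3]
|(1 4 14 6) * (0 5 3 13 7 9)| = |(0 5 3 13 7 9)(1 4 14 6)| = 12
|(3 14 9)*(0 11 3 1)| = 6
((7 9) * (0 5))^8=(9)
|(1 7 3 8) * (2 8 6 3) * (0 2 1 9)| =|(0 2 8 9)(1 7)(3 6)| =4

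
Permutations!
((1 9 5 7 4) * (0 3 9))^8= ((0 3 9 5 7 4 1))^8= (0 3 9 5 7 4 1)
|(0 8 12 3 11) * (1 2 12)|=7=|(0 8 1 2 12 3 11)|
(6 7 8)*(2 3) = (2 3)(6 7 8) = [0, 1, 3, 2, 4, 5, 7, 8, 6]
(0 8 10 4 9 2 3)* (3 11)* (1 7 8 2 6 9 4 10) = (0 2 11 3)(1 7 8)(6 9) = [2, 7, 11, 0, 4, 5, 9, 8, 1, 6, 10, 3]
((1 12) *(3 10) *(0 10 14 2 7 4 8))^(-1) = (0 8 4 7 2 14 3 10)(1 12) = ((0 10 3 14 2 7 4 8)(1 12))^(-1)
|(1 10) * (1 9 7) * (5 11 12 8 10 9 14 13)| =21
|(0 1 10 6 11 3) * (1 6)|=4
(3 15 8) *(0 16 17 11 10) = [16, 1, 2, 15, 4, 5, 6, 7, 3, 9, 0, 10, 12, 13, 14, 8, 17, 11] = (0 16 17 11 10)(3 15 8)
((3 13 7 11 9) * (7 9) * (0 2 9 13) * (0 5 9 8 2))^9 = (13)(2 8)(7 11)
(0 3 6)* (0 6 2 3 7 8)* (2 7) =[2, 1, 3, 7, 4, 5, 6, 8, 0] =(0 2 3 7 8)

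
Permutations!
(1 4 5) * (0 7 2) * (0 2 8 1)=(0 7 8 1 4 5)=[7, 4, 2, 3, 5, 0, 6, 8, 1]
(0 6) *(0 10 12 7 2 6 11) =[11, 1, 6, 3, 4, 5, 10, 2, 8, 9, 12, 0, 7] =(0 11)(2 6 10 12 7)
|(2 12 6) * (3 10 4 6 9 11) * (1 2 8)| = |(1 2 12 9 11 3 10 4 6 8)| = 10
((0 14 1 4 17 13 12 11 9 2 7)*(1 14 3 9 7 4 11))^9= ((0 3 9 2 4 17 13 12 1 11 7))^9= (0 11 12 17 2 3 7 1 13 4 9)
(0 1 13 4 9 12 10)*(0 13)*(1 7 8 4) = (0 7 8 4 9 12 10 13 1) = [7, 0, 2, 3, 9, 5, 6, 8, 4, 12, 13, 11, 10, 1]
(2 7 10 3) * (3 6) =(2 7 10 6 3) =[0, 1, 7, 2, 4, 5, 3, 10, 8, 9, 6]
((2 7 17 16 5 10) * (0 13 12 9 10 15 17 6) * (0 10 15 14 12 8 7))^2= (0 8 6 2 13 7 10)(5 12 15 16 14 9 17)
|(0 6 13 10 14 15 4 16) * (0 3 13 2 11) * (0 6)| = 21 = |(2 11 6)(3 13 10 14 15 4 16)|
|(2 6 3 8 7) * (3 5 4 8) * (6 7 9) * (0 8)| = 6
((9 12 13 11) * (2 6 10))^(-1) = ((2 6 10)(9 12 13 11))^(-1) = (2 10 6)(9 11 13 12)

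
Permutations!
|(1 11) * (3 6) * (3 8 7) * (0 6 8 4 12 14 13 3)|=|(0 6 4 12 14 13 3 8 7)(1 11)|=18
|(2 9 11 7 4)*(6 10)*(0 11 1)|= 14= |(0 11 7 4 2 9 1)(6 10)|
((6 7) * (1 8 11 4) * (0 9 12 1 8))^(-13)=(0 1 12 9)(4 11 8)(6 7)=((0 9 12 1)(4 8 11)(6 7))^(-13)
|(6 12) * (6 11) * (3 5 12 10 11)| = |(3 5 12)(6 10 11)| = 3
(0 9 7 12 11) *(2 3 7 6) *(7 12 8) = (0 9 6 2 3 12 11)(7 8) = [9, 1, 3, 12, 4, 5, 2, 8, 7, 6, 10, 0, 11]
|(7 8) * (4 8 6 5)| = 5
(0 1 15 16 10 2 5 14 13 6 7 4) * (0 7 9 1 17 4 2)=(0 17 4 7 2 5 14 13 6 9 1 15 16 10)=[17, 15, 5, 3, 7, 14, 9, 2, 8, 1, 0, 11, 12, 6, 13, 16, 10, 4]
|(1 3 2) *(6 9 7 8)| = 12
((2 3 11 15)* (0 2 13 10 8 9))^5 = (0 13 2 10 3 8 11 9 15)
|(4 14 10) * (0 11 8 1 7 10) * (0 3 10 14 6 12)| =|(0 11 8 1 7 14 3 10 4 6 12)| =11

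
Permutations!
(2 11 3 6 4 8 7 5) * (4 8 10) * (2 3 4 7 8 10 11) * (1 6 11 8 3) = [0, 6, 2, 11, 8, 1, 10, 5, 3, 9, 7, 4] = (1 6 10 7 5)(3 11 4 8)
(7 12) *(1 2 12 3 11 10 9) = (1 2 12 7 3 11 10 9) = [0, 2, 12, 11, 4, 5, 6, 3, 8, 1, 9, 10, 7]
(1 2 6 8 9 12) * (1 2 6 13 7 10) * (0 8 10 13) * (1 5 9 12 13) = (0 8 12 2)(1 6 10 5 9 13 7) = [8, 6, 0, 3, 4, 9, 10, 1, 12, 13, 5, 11, 2, 7]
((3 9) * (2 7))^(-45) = ((2 7)(3 9))^(-45) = (2 7)(3 9)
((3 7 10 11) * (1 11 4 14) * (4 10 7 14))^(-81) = (1 14 3 11)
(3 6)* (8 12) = [0, 1, 2, 6, 4, 5, 3, 7, 12, 9, 10, 11, 8] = (3 6)(8 12)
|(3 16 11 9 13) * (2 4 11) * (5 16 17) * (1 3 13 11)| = |(1 3 17 5 16 2 4)(9 11)| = 14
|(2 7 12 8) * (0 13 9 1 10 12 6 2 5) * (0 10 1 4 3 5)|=|(0 13 9 4 3 5 10 12 8)(2 7 6)|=9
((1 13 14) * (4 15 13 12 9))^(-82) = (1 9 15 14 12 4 13)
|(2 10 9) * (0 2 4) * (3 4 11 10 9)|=7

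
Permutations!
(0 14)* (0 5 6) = (0 14 5 6) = [14, 1, 2, 3, 4, 6, 0, 7, 8, 9, 10, 11, 12, 13, 5]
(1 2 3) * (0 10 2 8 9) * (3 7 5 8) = (0 10 2 7 5 8 9)(1 3) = [10, 3, 7, 1, 4, 8, 6, 5, 9, 0, 2]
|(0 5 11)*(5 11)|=|(0 11)|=2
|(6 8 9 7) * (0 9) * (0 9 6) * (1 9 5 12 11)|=9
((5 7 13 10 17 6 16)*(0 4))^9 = (0 4)(5 13 17 16 7 10 6)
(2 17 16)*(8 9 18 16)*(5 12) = [0, 1, 17, 3, 4, 12, 6, 7, 9, 18, 10, 11, 5, 13, 14, 15, 2, 8, 16] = (2 17 8 9 18 16)(5 12)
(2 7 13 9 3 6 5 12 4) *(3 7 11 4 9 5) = (2 11 4)(3 6)(5 12 9 7 13) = [0, 1, 11, 6, 2, 12, 3, 13, 8, 7, 10, 4, 9, 5]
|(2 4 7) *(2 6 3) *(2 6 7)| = |(7)(2 4)(3 6)| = 2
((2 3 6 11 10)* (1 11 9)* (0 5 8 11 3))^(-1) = ((0 5 8 11 10 2)(1 3 6 9))^(-1) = (0 2 10 11 8 5)(1 9 6 3)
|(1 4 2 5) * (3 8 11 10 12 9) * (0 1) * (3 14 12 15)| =15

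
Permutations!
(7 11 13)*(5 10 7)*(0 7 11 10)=[7, 1, 2, 3, 4, 0, 6, 10, 8, 9, 11, 13, 12, 5]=(0 7 10 11 13 5)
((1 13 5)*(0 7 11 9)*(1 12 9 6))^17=(0 9 12 5 13 1 6 11 7)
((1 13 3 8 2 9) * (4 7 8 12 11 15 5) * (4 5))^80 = (1 12 4 2 13 11 7 9 3 15 8)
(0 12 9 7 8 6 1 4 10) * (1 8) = [12, 4, 2, 3, 10, 5, 8, 1, 6, 7, 0, 11, 9] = (0 12 9 7 1 4 10)(6 8)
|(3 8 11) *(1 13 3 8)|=6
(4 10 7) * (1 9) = (1 9)(4 10 7) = [0, 9, 2, 3, 10, 5, 6, 4, 8, 1, 7]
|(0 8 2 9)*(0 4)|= 5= |(0 8 2 9 4)|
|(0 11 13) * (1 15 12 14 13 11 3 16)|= |(0 3 16 1 15 12 14 13)|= 8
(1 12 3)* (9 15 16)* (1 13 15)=(1 12 3 13 15 16 9)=[0, 12, 2, 13, 4, 5, 6, 7, 8, 1, 10, 11, 3, 15, 14, 16, 9]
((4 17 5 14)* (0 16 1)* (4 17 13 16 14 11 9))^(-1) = ((0 14 17 5 11 9 4 13 16 1))^(-1) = (0 1 16 13 4 9 11 5 17 14)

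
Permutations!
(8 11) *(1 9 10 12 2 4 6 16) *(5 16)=(1 9 10 12 2 4 6 5 16)(8 11)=[0, 9, 4, 3, 6, 16, 5, 7, 11, 10, 12, 8, 2, 13, 14, 15, 1]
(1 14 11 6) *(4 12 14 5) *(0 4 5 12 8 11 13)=[4, 12, 2, 3, 8, 5, 1, 7, 11, 9, 10, 6, 14, 0, 13]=(0 4 8 11 6 1 12 14 13)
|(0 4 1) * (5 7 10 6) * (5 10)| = 6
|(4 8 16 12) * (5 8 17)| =6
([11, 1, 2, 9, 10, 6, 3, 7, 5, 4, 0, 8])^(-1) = [10, 1, 2, 6, 9, 8, 5, 7, 11, 3, 4, 0]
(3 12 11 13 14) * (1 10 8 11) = (1 10 8 11 13 14 3 12) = [0, 10, 2, 12, 4, 5, 6, 7, 11, 9, 8, 13, 1, 14, 3]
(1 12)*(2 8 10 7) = (1 12)(2 8 10 7) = [0, 12, 8, 3, 4, 5, 6, 2, 10, 9, 7, 11, 1]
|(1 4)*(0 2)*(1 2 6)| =|(0 6 1 4 2)| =5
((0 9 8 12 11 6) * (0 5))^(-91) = ((0 9 8 12 11 6 5))^(-91) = (12)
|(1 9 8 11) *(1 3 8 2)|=|(1 9 2)(3 8 11)|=3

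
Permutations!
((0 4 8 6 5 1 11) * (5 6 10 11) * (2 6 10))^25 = (0 6 4 10 8 11 2)(1 5)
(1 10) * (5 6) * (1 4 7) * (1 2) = (1 10 4 7 2)(5 6) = [0, 10, 1, 3, 7, 6, 5, 2, 8, 9, 4]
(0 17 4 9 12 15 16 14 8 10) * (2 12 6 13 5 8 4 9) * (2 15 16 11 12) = (0 17 9 6 13 5 8 10)(4 15 11 12 16 14) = [17, 1, 2, 3, 15, 8, 13, 7, 10, 6, 0, 12, 16, 5, 4, 11, 14, 9]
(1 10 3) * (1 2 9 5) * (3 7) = (1 10 7 3 2 9 5) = [0, 10, 9, 2, 4, 1, 6, 3, 8, 5, 7]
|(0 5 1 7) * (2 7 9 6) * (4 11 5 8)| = |(0 8 4 11 5 1 9 6 2 7)| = 10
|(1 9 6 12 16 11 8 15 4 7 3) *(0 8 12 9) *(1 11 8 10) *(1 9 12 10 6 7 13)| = 45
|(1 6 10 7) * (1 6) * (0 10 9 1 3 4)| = 8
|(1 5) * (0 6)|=2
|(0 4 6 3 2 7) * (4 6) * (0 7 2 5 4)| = 5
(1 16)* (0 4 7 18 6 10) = [4, 16, 2, 3, 7, 5, 10, 18, 8, 9, 0, 11, 12, 13, 14, 15, 1, 17, 6] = (0 4 7 18 6 10)(1 16)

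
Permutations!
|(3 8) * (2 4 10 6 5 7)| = |(2 4 10 6 5 7)(3 8)| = 6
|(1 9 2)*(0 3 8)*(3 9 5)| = 7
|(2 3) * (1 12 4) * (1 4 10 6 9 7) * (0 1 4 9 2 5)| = 24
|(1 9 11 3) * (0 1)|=5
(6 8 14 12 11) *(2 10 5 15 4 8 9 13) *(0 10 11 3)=[10, 1, 11, 0, 8, 15, 9, 7, 14, 13, 5, 6, 3, 2, 12, 4]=(0 10 5 15 4 8 14 12 3)(2 11 6 9 13)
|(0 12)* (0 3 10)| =|(0 12 3 10)| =4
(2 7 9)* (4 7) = (2 4 7 9) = [0, 1, 4, 3, 7, 5, 6, 9, 8, 2]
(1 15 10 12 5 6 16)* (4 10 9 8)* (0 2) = (0 2)(1 15 9 8 4 10 12 5 6 16) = [2, 15, 0, 3, 10, 6, 16, 7, 4, 8, 12, 11, 5, 13, 14, 9, 1]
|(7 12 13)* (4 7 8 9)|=|(4 7 12 13 8 9)|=6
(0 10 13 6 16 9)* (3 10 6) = (0 6 16 9)(3 10 13) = [6, 1, 2, 10, 4, 5, 16, 7, 8, 0, 13, 11, 12, 3, 14, 15, 9]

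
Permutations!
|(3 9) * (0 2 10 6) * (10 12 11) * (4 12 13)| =8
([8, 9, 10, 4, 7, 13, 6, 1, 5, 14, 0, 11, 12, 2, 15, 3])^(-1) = [10, 7, 13, 15, 3, 8, 6, 4, 0, 1, 2, 11, 12, 5, 9, 14]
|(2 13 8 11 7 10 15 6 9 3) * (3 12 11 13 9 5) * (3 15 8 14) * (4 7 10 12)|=33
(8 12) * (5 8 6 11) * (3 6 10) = (3 6 11 5 8 12 10) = [0, 1, 2, 6, 4, 8, 11, 7, 12, 9, 3, 5, 10]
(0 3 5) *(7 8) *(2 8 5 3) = (0 2 8 7 5) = [2, 1, 8, 3, 4, 0, 6, 5, 7]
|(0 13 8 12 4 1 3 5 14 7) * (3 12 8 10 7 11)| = |(0 13 10 7)(1 12 4)(3 5 14 11)| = 12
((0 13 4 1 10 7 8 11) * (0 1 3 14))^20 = ((0 13 4 3 14)(1 10 7 8 11))^20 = (14)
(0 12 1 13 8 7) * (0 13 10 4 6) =(0 12 1 10 4 6)(7 13 8) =[12, 10, 2, 3, 6, 5, 0, 13, 7, 9, 4, 11, 1, 8]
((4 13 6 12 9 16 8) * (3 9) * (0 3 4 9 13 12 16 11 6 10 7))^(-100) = (16)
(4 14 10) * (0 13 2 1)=[13, 0, 1, 3, 14, 5, 6, 7, 8, 9, 4, 11, 12, 2, 10]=(0 13 2 1)(4 14 10)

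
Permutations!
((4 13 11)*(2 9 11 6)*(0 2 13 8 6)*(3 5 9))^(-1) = (0 13 6 8 4 11 9 5 3 2)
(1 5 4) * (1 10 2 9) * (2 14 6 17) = (1 5 4 10 14 6 17 2 9) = [0, 5, 9, 3, 10, 4, 17, 7, 8, 1, 14, 11, 12, 13, 6, 15, 16, 2]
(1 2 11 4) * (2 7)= (1 7 2 11 4)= [0, 7, 11, 3, 1, 5, 6, 2, 8, 9, 10, 4]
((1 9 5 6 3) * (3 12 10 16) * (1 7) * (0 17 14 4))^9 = ((0 17 14 4)(1 9 5 6 12 10 16 3 7))^9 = (0 17 14 4)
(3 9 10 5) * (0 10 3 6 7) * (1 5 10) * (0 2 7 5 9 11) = (0 1 9 3 11)(2 7)(5 6) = [1, 9, 7, 11, 4, 6, 5, 2, 8, 3, 10, 0]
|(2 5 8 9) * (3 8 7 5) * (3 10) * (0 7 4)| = |(0 7 5 4)(2 10 3 8 9)| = 20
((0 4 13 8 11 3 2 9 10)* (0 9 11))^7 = (0 8 13 4)(2 11 3)(9 10)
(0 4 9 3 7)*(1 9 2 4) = (0 1 9 3 7)(2 4) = [1, 9, 4, 7, 2, 5, 6, 0, 8, 3]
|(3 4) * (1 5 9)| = |(1 5 9)(3 4)| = 6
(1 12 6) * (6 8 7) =(1 12 8 7 6) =[0, 12, 2, 3, 4, 5, 1, 6, 7, 9, 10, 11, 8]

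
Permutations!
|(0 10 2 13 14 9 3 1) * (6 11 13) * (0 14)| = 12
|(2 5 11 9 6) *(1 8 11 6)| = |(1 8 11 9)(2 5 6)| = 12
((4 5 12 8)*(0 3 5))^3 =((0 3 5 12 8 4))^3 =(0 12)(3 8)(4 5)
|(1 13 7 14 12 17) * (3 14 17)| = 12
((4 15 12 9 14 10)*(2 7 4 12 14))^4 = ((2 7 4 15 14 10 12 9))^4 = (2 14)(4 12)(7 10)(9 15)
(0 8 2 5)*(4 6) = (0 8 2 5)(4 6) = [8, 1, 5, 3, 6, 0, 4, 7, 2]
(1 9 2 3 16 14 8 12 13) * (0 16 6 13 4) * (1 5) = [16, 9, 3, 6, 0, 1, 13, 7, 12, 2, 10, 11, 4, 5, 8, 15, 14] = (0 16 14 8 12 4)(1 9 2 3 6 13 5)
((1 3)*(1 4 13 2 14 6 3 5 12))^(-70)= ((1 5 12)(2 14 6 3 4 13))^(-70)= (1 12 5)(2 6 4)(3 13 14)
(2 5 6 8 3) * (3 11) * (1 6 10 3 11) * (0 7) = (11)(0 7)(1 6 8)(2 5 10 3) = [7, 6, 5, 2, 4, 10, 8, 0, 1, 9, 3, 11]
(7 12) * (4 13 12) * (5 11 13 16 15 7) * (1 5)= [0, 5, 2, 3, 16, 11, 6, 4, 8, 9, 10, 13, 1, 12, 14, 7, 15]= (1 5 11 13 12)(4 16 15 7)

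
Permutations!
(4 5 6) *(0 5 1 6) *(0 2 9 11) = [5, 6, 9, 3, 1, 2, 4, 7, 8, 11, 10, 0] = (0 5 2 9 11)(1 6 4)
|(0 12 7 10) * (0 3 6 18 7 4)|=15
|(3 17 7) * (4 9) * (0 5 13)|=6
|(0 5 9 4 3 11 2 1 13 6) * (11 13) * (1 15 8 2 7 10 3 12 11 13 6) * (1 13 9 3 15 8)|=8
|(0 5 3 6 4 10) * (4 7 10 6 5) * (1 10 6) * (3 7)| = 4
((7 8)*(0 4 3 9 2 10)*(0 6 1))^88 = (10)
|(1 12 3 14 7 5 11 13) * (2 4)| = 8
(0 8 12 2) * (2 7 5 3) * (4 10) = (0 8 12 7 5 3 2)(4 10) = [8, 1, 0, 2, 10, 3, 6, 5, 12, 9, 4, 11, 7]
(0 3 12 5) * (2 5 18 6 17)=(0 3 12 18 6 17 2 5)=[3, 1, 5, 12, 4, 0, 17, 7, 8, 9, 10, 11, 18, 13, 14, 15, 16, 2, 6]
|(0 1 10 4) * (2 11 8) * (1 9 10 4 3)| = 6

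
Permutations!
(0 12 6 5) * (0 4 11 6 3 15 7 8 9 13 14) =[12, 1, 2, 15, 11, 4, 5, 8, 9, 13, 10, 6, 3, 14, 0, 7] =(0 12 3 15 7 8 9 13 14)(4 11 6 5)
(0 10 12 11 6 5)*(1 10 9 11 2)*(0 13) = (0 9 11 6 5 13)(1 10 12 2) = [9, 10, 1, 3, 4, 13, 5, 7, 8, 11, 12, 6, 2, 0]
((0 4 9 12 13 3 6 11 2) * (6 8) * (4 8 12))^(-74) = ((0 8 6 11 2)(3 12 13)(4 9))^(-74) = (0 8 6 11 2)(3 12 13)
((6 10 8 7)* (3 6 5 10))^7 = (3 6)(5 7 8 10)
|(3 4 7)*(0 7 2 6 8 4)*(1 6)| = 15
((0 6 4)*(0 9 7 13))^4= (0 7 4)(6 13 9)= ((0 6 4 9 7 13))^4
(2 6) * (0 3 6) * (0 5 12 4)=(0 3 6 2 5 12 4)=[3, 1, 5, 6, 0, 12, 2, 7, 8, 9, 10, 11, 4]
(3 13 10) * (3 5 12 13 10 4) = (3 10 5 12 13 4) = [0, 1, 2, 10, 3, 12, 6, 7, 8, 9, 5, 11, 13, 4]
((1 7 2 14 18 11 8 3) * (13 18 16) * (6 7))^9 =((1 6 7 2 14 16 13 18 11 8 3))^9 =(1 8 18 16 2 6 3 11 13 14 7)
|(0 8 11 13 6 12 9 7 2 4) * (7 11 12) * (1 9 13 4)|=11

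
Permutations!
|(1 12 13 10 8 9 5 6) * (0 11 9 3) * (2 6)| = |(0 11 9 5 2 6 1 12 13 10 8 3)| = 12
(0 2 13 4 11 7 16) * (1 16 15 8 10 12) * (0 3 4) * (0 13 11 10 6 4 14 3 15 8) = (0 2 11 7 8 6 4 10 12 1 16 15)(3 14) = [2, 16, 11, 14, 10, 5, 4, 8, 6, 9, 12, 7, 1, 13, 3, 0, 15]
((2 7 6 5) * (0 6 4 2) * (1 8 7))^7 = ((0 6 5)(1 8 7 4 2))^7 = (0 6 5)(1 7 2 8 4)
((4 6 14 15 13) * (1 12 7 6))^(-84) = (1 14)(4 6)(7 13)(12 15) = ((1 12 7 6 14 15 13 4))^(-84)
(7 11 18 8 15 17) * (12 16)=[0, 1, 2, 3, 4, 5, 6, 11, 15, 9, 10, 18, 16, 13, 14, 17, 12, 7, 8]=(7 11 18 8 15 17)(12 16)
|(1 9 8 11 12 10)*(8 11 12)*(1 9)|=|(8 12 10 9 11)|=5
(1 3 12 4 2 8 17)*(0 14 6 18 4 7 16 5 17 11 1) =(0 14 6 18 4 2 8 11 1 3 12 7 16 5 17) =[14, 3, 8, 12, 2, 17, 18, 16, 11, 9, 10, 1, 7, 13, 6, 15, 5, 0, 4]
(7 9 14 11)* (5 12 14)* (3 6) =(3 6)(5 12 14 11 7 9) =[0, 1, 2, 6, 4, 12, 3, 9, 8, 5, 10, 7, 14, 13, 11]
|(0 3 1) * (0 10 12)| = |(0 3 1 10 12)| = 5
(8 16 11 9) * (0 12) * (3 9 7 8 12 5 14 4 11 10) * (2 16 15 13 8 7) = (0 5 14 4 11 2 16 10 3 9 12)(8 15 13) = [5, 1, 16, 9, 11, 14, 6, 7, 15, 12, 3, 2, 0, 8, 4, 13, 10]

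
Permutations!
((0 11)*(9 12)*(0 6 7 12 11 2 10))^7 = ((0 2 10)(6 7 12 9 11))^7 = (0 2 10)(6 12 11 7 9)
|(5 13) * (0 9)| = 2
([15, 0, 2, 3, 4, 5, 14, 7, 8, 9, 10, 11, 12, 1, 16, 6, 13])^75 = [13, 16, 2, 3, 4, 5, 0, 7, 8, 9, 10, 11, 12, 14, 15, 1, 6]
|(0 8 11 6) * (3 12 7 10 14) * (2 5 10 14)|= |(0 8 11 6)(2 5 10)(3 12 7 14)|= 12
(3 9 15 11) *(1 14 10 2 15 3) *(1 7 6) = [0, 14, 15, 9, 4, 5, 1, 6, 8, 3, 2, 7, 12, 13, 10, 11] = (1 14 10 2 15 11 7 6)(3 9)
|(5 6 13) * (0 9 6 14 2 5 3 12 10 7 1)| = |(0 9 6 13 3 12 10 7 1)(2 5 14)| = 9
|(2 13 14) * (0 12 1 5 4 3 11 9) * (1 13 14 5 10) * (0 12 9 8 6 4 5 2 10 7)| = 45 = |(0 9 12 13 2 14 10 1 7)(3 11 8 6 4)|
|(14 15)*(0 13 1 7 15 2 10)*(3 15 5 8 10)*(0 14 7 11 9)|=|(0 13 1 11 9)(2 3 15 7 5 8 10 14)|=40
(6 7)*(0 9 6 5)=[9, 1, 2, 3, 4, 0, 7, 5, 8, 6]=(0 9 6 7 5)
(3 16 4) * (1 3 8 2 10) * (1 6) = (1 3 16 4 8 2 10 6) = [0, 3, 10, 16, 8, 5, 1, 7, 2, 9, 6, 11, 12, 13, 14, 15, 4]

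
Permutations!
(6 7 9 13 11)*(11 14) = (6 7 9 13 14 11) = [0, 1, 2, 3, 4, 5, 7, 9, 8, 13, 10, 6, 12, 14, 11]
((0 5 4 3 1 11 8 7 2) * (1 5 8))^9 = (0 8 7 2)(1 11)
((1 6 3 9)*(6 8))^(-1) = (1 9 3 6 8)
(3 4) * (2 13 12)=(2 13 12)(3 4)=[0, 1, 13, 4, 3, 5, 6, 7, 8, 9, 10, 11, 2, 12]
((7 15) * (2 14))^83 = (2 14)(7 15)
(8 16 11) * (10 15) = (8 16 11)(10 15) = [0, 1, 2, 3, 4, 5, 6, 7, 16, 9, 15, 8, 12, 13, 14, 10, 11]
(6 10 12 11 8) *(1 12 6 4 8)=[0, 12, 2, 3, 8, 5, 10, 7, 4, 9, 6, 1, 11]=(1 12 11)(4 8)(6 10)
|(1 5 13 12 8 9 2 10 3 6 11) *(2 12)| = |(1 5 13 2 10 3 6 11)(8 9 12)| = 24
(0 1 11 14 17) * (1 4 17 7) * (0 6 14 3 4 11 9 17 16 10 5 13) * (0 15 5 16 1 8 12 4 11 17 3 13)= (0 17 6 14 7 8 12 4 1 9 3 11 13 15 5)(10 16)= [17, 9, 2, 11, 1, 0, 14, 8, 12, 3, 16, 13, 4, 15, 7, 5, 10, 6]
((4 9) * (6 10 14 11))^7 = ((4 9)(6 10 14 11))^7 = (4 9)(6 11 14 10)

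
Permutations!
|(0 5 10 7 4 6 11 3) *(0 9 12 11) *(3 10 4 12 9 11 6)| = |(0 5 4 3 11 10 7 12 6)| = 9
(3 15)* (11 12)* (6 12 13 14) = (3 15)(6 12 11 13 14) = [0, 1, 2, 15, 4, 5, 12, 7, 8, 9, 10, 13, 11, 14, 6, 3]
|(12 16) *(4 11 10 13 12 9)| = |(4 11 10 13 12 16 9)| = 7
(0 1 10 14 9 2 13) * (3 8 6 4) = (0 1 10 14 9 2 13)(3 8 6 4) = [1, 10, 13, 8, 3, 5, 4, 7, 6, 2, 14, 11, 12, 0, 9]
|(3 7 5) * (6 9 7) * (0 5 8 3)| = |(0 5)(3 6 9 7 8)| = 10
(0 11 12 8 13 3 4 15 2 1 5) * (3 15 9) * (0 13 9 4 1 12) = (0 11)(1 5 13 15 2 12 8 9 3) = [11, 5, 12, 1, 4, 13, 6, 7, 9, 3, 10, 0, 8, 15, 14, 2]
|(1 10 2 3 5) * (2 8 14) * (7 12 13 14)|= 10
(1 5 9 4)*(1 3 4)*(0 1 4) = (0 1 5 9 4 3) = [1, 5, 2, 0, 3, 9, 6, 7, 8, 4]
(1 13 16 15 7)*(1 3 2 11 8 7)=(1 13 16 15)(2 11 8 7 3)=[0, 13, 11, 2, 4, 5, 6, 3, 7, 9, 10, 8, 12, 16, 14, 1, 15]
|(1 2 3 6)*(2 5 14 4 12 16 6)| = 14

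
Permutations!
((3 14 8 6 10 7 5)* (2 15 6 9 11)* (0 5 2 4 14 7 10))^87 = ((0 5 3 7 2 15 6)(4 14 8 9 11))^87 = (0 7 6 3 15 5 2)(4 8 11 14 9)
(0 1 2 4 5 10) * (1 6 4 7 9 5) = (0 6 4 1 2 7 9 5 10) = [6, 2, 7, 3, 1, 10, 4, 9, 8, 5, 0]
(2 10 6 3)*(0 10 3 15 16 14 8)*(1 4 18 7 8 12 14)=(0 10 6 15 16 1 4 18 7 8)(2 3)(12 14)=[10, 4, 3, 2, 18, 5, 15, 8, 0, 9, 6, 11, 14, 13, 12, 16, 1, 17, 7]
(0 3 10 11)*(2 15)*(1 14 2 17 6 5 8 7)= (0 3 10 11)(1 14 2 15 17 6 5 8 7)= [3, 14, 15, 10, 4, 8, 5, 1, 7, 9, 11, 0, 12, 13, 2, 17, 16, 6]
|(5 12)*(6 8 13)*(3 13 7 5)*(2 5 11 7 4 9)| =18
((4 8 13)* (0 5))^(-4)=((0 5)(4 8 13))^(-4)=(4 13 8)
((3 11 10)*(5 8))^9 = (11)(5 8)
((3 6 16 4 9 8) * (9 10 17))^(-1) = ((3 6 16 4 10 17 9 8))^(-1) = (3 8 9 17 10 4 16 6)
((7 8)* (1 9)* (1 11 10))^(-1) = ((1 9 11 10)(7 8))^(-1) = (1 10 11 9)(7 8)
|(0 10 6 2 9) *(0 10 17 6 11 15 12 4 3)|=|(0 17 6 2 9 10 11 15 12 4 3)|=11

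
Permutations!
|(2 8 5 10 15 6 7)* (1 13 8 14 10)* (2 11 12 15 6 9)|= 36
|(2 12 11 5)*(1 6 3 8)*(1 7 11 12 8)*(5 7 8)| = 6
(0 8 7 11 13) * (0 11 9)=(0 8 7 9)(11 13)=[8, 1, 2, 3, 4, 5, 6, 9, 7, 0, 10, 13, 12, 11]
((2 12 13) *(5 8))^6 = (13)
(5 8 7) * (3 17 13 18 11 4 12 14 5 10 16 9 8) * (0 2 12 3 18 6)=(0 2 12 14 5 18 11 4 3 17 13 6)(7 10 16 9 8)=[2, 1, 12, 17, 3, 18, 0, 10, 7, 8, 16, 4, 14, 6, 5, 15, 9, 13, 11]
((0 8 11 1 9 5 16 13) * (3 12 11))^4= (0 11 16 3 9)(1 13 12 5 8)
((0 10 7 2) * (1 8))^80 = ((0 10 7 2)(1 8))^80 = (10)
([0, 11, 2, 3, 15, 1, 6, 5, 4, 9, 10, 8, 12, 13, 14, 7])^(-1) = (1 5 7 15 4 8 11)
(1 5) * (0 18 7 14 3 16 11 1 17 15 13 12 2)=(0 18 7 14 3 16 11 1 5 17 15 13 12 2)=[18, 5, 0, 16, 4, 17, 6, 14, 8, 9, 10, 1, 2, 12, 3, 13, 11, 15, 7]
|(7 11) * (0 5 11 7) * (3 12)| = |(0 5 11)(3 12)| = 6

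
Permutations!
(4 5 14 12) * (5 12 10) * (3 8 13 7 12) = [0, 1, 2, 8, 3, 14, 6, 12, 13, 9, 5, 11, 4, 7, 10] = (3 8 13 7 12 4)(5 14 10)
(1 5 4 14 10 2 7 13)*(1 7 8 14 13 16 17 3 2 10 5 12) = (1 12)(2 8 14 5 4 13 7 16 17 3) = [0, 12, 8, 2, 13, 4, 6, 16, 14, 9, 10, 11, 1, 7, 5, 15, 17, 3]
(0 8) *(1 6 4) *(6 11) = (0 8)(1 11 6 4) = [8, 11, 2, 3, 1, 5, 4, 7, 0, 9, 10, 6]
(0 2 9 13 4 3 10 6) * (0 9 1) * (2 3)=(0 3 10 6 9 13 4 2 1)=[3, 0, 1, 10, 2, 5, 9, 7, 8, 13, 6, 11, 12, 4]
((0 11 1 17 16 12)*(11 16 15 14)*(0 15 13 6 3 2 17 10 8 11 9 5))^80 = (17)(0 15 5 12 9 16 14)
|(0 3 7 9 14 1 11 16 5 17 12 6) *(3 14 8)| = |(0 14 1 11 16 5 17 12 6)(3 7 9 8)| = 36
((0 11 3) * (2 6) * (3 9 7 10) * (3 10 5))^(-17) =(0 11 9 7 5 3)(2 6)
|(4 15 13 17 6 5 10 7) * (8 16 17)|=|(4 15 13 8 16 17 6 5 10 7)|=10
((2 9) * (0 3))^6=(9)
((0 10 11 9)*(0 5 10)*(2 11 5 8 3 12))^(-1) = (2 12 3 8 9 11)(5 10)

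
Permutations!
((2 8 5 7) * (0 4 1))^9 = (2 8 5 7)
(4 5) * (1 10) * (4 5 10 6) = (1 6 4 10) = [0, 6, 2, 3, 10, 5, 4, 7, 8, 9, 1]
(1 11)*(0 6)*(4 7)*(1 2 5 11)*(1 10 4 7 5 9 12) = [6, 10, 9, 3, 5, 11, 0, 7, 8, 12, 4, 2, 1] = (0 6)(1 10 4 5 11 2 9 12)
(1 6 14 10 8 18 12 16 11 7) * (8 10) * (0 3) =[3, 6, 2, 0, 4, 5, 14, 1, 18, 9, 10, 7, 16, 13, 8, 15, 11, 17, 12] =(0 3)(1 6 14 8 18 12 16 11 7)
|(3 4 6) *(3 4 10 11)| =6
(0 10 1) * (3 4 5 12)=(0 10 1)(3 4 5 12)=[10, 0, 2, 4, 5, 12, 6, 7, 8, 9, 1, 11, 3]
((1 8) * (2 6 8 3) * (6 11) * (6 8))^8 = ((1 3 2 11 8))^8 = (1 11 3 8 2)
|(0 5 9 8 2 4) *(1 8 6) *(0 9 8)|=8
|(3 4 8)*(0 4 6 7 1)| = |(0 4 8 3 6 7 1)| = 7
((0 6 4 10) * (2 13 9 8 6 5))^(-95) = (0 9 10 13 4 2 6 5 8)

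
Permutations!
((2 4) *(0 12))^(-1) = ((0 12)(2 4))^(-1) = (0 12)(2 4)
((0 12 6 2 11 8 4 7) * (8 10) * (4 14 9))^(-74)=((0 12 6 2 11 10 8 14 9 4 7))^(-74)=(0 2 8 4 12 11 14 7 6 10 9)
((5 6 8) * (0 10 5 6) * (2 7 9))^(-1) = ((0 10 5)(2 7 9)(6 8))^(-1) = (0 5 10)(2 9 7)(6 8)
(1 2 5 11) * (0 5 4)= (0 5 11 1 2 4)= [5, 2, 4, 3, 0, 11, 6, 7, 8, 9, 10, 1]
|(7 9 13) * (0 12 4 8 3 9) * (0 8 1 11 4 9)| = |(0 12 9 13 7 8 3)(1 11 4)| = 21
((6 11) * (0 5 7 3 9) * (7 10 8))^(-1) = (0 9 3 7 8 10 5)(6 11)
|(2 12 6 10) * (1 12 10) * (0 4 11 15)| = 12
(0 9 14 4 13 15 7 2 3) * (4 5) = (0 9 14 5 4 13 15 7 2 3) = [9, 1, 3, 0, 13, 4, 6, 2, 8, 14, 10, 11, 12, 15, 5, 7]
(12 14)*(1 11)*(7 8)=(1 11)(7 8)(12 14)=[0, 11, 2, 3, 4, 5, 6, 8, 7, 9, 10, 1, 14, 13, 12]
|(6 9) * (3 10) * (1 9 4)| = 4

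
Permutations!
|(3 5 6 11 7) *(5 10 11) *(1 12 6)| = 4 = |(1 12 6 5)(3 10 11 7)|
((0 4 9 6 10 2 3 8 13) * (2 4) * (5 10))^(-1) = ((0 2 3 8 13)(4 9 6 5 10))^(-1) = (0 13 8 3 2)(4 10 5 6 9)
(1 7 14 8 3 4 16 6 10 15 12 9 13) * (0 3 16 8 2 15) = (0 3 4 8 16 6 10)(1 7 14 2 15 12 9 13) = [3, 7, 15, 4, 8, 5, 10, 14, 16, 13, 0, 11, 9, 1, 2, 12, 6]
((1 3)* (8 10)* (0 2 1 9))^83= ((0 2 1 3 9)(8 10))^83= (0 3 2 9 1)(8 10)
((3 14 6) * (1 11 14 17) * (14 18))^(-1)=(1 17 3 6 14 18 11)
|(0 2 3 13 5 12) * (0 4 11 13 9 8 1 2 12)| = |(0 12 4 11 13 5)(1 2 3 9 8)| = 30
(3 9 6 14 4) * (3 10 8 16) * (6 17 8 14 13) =(3 9 17 8 16)(4 10 14)(6 13) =[0, 1, 2, 9, 10, 5, 13, 7, 16, 17, 14, 11, 12, 6, 4, 15, 3, 8]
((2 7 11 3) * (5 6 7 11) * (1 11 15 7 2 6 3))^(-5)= (1 11)(2 15 7 5 3 6)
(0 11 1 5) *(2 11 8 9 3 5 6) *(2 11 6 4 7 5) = (0 8 9 3 2 6 11 1 4 7 5) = [8, 4, 6, 2, 7, 0, 11, 5, 9, 3, 10, 1]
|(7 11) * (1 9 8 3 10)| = |(1 9 8 3 10)(7 11)| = 10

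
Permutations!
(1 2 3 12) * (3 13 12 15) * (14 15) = (1 2 13 12)(3 14 15) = [0, 2, 13, 14, 4, 5, 6, 7, 8, 9, 10, 11, 1, 12, 15, 3]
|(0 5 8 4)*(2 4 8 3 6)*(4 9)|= |(0 5 3 6 2 9 4)|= 7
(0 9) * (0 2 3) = (0 9 2 3) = [9, 1, 3, 0, 4, 5, 6, 7, 8, 2]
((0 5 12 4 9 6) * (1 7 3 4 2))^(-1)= (0 6 9 4 3 7 1 2 12 5)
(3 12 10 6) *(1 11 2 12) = (1 11 2 12 10 6 3) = [0, 11, 12, 1, 4, 5, 3, 7, 8, 9, 6, 2, 10]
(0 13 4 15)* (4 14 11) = (0 13 14 11 4 15) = [13, 1, 2, 3, 15, 5, 6, 7, 8, 9, 10, 4, 12, 14, 11, 0]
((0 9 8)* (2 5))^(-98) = (0 9 8)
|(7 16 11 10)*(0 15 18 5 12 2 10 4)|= 11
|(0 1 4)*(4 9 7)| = 5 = |(0 1 9 7 4)|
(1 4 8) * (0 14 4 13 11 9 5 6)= (0 14 4 8 1 13 11 9 5 6)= [14, 13, 2, 3, 8, 6, 0, 7, 1, 5, 10, 9, 12, 11, 4]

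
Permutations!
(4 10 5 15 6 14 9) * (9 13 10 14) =(4 14 13 10 5 15 6 9) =[0, 1, 2, 3, 14, 15, 9, 7, 8, 4, 5, 11, 12, 10, 13, 6]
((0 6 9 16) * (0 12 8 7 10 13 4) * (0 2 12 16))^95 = ((16)(0 6 9)(2 12 8 7 10 13 4))^95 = (16)(0 9 6)(2 10 12 13 8 4 7)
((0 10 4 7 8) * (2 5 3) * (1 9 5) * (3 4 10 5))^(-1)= (10)(0 8 7 4 5)(1 2 3 9)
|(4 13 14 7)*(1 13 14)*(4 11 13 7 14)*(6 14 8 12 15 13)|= 9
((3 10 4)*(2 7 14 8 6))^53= (2 8 7 6 14)(3 4 10)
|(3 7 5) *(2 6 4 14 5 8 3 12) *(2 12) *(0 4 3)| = |(0 4 14 5 2 6 3 7 8)| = 9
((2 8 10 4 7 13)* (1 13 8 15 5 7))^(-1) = (1 4 10 8 7 5 15 2 13)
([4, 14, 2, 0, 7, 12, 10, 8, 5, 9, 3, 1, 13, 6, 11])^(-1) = (0 3 10 6 13 12 5 8 7 4)(1 11 14)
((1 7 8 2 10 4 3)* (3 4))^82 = (1 10 8)(2 7 3)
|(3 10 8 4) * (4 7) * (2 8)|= |(2 8 7 4 3 10)|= 6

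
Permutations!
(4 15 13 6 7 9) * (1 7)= (1 7 9 4 15 13 6)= [0, 7, 2, 3, 15, 5, 1, 9, 8, 4, 10, 11, 12, 6, 14, 13]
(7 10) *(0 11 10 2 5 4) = (0 11 10 7 2 5 4) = [11, 1, 5, 3, 0, 4, 6, 2, 8, 9, 7, 10]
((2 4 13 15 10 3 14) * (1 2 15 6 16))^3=((1 2 4 13 6 16)(3 14 15 10))^3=(1 13)(2 6)(3 10 15 14)(4 16)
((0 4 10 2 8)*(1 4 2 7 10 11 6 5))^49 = (0 2 8)(1 5 6 11 4)(7 10) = ((0 2 8)(1 4 11 6 5)(7 10))^49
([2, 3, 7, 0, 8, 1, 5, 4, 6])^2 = (0 7 8 5 3 2 4 6 1)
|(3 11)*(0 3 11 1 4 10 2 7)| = 7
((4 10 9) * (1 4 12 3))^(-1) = (1 3 12 9 10 4)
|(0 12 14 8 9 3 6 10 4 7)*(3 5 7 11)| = |(0 12 14 8 9 5 7)(3 6 10 4 11)| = 35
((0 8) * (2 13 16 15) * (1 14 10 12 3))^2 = (1 10 3 14 12)(2 16)(13 15)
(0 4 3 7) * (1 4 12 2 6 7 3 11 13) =(0 12 2 6 7)(1 4 11 13) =[12, 4, 6, 3, 11, 5, 7, 0, 8, 9, 10, 13, 2, 1]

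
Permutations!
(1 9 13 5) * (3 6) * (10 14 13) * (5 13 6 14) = (1 9 10 5)(3 14 6) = [0, 9, 2, 14, 4, 1, 3, 7, 8, 10, 5, 11, 12, 13, 6]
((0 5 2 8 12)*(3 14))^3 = (0 8 5 12 2)(3 14)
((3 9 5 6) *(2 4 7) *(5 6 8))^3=(9)(5 8)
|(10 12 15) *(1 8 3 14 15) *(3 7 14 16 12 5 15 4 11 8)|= |(1 3 16 12)(4 11 8 7 14)(5 15 10)|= 60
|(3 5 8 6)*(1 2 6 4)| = |(1 2 6 3 5 8 4)| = 7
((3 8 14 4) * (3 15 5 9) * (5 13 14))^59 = ((3 8 5 9)(4 15 13 14))^59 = (3 9 5 8)(4 14 13 15)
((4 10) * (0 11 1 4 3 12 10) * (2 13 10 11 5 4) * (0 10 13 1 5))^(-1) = (13)(1 2)(3 10 4 5 11 12) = ((13)(1 2)(3 12 11 5 4 10))^(-1)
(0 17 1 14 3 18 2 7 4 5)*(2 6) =(0 17 1 14 3 18 6 2 7 4 5) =[17, 14, 7, 18, 5, 0, 2, 4, 8, 9, 10, 11, 12, 13, 3, 15, 16, 1, 6]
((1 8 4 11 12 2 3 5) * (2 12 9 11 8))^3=(12)(1 5 3 2)(4 8)(9 11)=((12)(1 2 3 5)(4 8)(9 11))^3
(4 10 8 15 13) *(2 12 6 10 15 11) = (2 12 6 10 8 11)(4 15 13) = [0, 1, 12, 3, 15, 5, 10, 7, 11, 9, 8, 2, 6, 4, 14, 13]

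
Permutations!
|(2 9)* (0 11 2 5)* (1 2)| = 6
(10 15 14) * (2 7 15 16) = (2 7 15 14 10 16) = [0, 1, 7, 3, 4, 5, 6, 15, 8, 9, 16, 11, 12, 13, 10, 14, 2]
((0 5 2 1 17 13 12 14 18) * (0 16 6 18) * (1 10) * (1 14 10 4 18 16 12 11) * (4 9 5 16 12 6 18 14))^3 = (0 6 4 16 12 14 18 10)(1 11 13 17)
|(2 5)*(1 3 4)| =6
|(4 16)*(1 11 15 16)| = 5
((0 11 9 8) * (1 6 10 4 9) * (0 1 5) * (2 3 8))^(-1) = ((0 11 5)(1 6 10 4 9 2 3 8))^(-1) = (0 5 11)(1 8 3 2 9 4 10 6)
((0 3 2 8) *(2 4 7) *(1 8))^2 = (0 4 2 8 3 7 1)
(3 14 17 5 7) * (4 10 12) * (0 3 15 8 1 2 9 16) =[3, 2, 9, 14, 10, 7, 6, 15, 1, 16, 12, 11, 4, 13, 17, 8, 0, 5] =(0 3 14 17 5 7 15 8 1 2 9 16)(4 10 12)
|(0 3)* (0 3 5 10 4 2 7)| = 6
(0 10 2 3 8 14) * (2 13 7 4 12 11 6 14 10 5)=(0 5 2 3 8 10 13 7 4 12 11 6 14)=[5, 1, 3, 8, 12, 2, 14, 4, 10, 9, 13, 6, 11, 7, 0]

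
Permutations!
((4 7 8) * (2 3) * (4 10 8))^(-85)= ((2 3)(4 7)(8 10))^(-85)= (2 3)(4 7)(8 10)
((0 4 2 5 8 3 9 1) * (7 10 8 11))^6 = ((0 4 2 5 11 7 10 8 3 9 1))^6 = (0 10 4 8 2 3 5 9 11 1 7)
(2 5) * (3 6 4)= (2 5)(3 6 4)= [0, 1, 5, 6, 3, 2, 4]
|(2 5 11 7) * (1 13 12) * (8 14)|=12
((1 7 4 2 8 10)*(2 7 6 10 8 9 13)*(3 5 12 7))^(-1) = (1 10 6)(2 13 9)(3 4 7 12 5)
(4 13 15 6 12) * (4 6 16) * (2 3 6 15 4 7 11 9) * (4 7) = (2 3 6 12 15 16 4 13 7 11 9) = [0, 1, 3, 6, 13, 5, 12, 11, 8, 2, 10, 9, 15, 7, 14, 16, 4]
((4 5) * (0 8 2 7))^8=(8)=((0 8 2 7)(4 5))^8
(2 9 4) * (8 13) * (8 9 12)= (2 12 8 13 9 4)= [0, 1, 12, 3, 2, 5, 6, 7, 13, 4, 10, 11, 8, 9]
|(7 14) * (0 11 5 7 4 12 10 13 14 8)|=|(0 11 5 7 8)(4 12 10 13 14)|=5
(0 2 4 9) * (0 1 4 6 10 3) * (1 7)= (0 2 6 10 3)(1 4 9 7)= [2, 4, 6, 0, 9, 5, 10, 1, 8, 7, 3]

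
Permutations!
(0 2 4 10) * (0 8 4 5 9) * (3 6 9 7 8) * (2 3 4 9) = (0 3 6 2 5 7 8 9)(4 10) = [3, 1, 5, 6, 10, 7, 2, 8, 9, 0, 4]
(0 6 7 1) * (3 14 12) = (0 6 7 1)(3 14 12) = [6, 0, 2, 14, 4, 5, 7, 1, 8, 9, 10, 11, 3, 13, 12]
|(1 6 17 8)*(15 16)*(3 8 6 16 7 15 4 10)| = |(1 16 4 10 3 8)(6 17)(7 15)| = 6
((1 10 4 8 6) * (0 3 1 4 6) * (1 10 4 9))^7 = (0 8 4 1 9 6 10 3) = ((0 3 10 6 9 1 4 8))^7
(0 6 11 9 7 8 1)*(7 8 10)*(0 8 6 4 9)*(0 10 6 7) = (0 4 9 7 6 11 10)(1 8) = [4, 8, 2, 3, 9, 5, 11, 6, 1, 7, 0, 10]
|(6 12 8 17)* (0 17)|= |(0 17 6 12 8)|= 5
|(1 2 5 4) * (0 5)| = 5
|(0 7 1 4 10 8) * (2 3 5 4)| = 9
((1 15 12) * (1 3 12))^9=(1 15)(3 12)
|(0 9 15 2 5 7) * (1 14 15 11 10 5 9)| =|(0 1 14 15 2 9 11 10 5 7)| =10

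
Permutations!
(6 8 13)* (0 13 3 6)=[13, 1, 2, 6, 4, 5, 8, 7, 3, 9, 10, 11, 12, 0]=(0 13)(3 6 8)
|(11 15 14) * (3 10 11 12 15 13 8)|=|(3 10 11 13 8)(12 15 14)|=15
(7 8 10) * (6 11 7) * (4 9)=(4 9)(6 11 7 8 10)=[0, 1, 2, 3, 9, 5, 11, 8, 10, 4, 6, 7]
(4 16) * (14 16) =[0, 1, 2, 3, 14, 5, 6, 7, 8, 9, 10, 11, 12, 13, 16, 15, 4] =(4 14 16)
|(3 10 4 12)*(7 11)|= |(3 10 4 12)(7 11)|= 4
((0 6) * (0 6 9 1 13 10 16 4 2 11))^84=(0 13 4)(1 16 11)(2 9 10)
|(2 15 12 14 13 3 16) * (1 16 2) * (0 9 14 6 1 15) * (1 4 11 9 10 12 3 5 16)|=14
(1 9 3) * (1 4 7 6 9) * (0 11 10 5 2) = (0 11 10 5 2)(3 4 7 6 9) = [11, 1, 0, 4, 7, 2, 9, 6, 8, 3, 5, 10]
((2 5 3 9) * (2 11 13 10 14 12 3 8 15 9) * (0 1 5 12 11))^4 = (0 15 5)(1 9 8)(2 12 3) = ((0 1 5 8 15 9)(2 12 3)(10 14 11 13))^4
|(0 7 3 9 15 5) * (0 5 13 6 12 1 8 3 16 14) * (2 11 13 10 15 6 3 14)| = |(0 7 16 2 11 13 3 9 6 12 1 8 14)(10 15)| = 26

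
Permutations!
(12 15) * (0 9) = [9, 1, 2, 3, 4, 5, 6, 7, 8, 0, 10, 11, 15, 13, 14, 12] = (0 9)(12 15)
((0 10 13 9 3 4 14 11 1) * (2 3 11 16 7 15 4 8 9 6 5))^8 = (0 9 2 13 1 8 5 10 11 3 6)(4 7 14 15 16)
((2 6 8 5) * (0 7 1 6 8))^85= ((0 7 1 6)(2 8 5))^85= (0 7 1 6)(2 8 5)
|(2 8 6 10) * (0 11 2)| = 6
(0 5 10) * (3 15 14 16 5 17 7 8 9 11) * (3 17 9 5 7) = (0 9 11 17 3 15 14 16 7 8 5 10) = [9, 1, 2, 15, 4, 10, 6, 8, 5, 11, 0, 17, 12, 13, 16, 14, 7, 3]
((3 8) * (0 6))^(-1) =((0 6)(3 8))^(-1) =(0 6)(3 8)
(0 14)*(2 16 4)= (0 14)(2 16 4)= [14, 1, 16, 3, 2, 5, 6, 7, 8, 9, 10, 11, 12, 13, 0, 15, 4]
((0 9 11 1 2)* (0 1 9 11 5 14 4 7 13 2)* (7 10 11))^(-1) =((0 7 13 2 1)(4 10 11 9 5 14))^(-1) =(0 1 2 13 7)(4 14 5 9 11 10)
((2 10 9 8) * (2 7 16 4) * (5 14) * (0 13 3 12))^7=(16)(0 12 3 13)(5 14)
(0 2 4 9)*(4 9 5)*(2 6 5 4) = (0 6 5 2 9) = [6, 1, 9, 3, 4, 2, 5, 7, 8, 0]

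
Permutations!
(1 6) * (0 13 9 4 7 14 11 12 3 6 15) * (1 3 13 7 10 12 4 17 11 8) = (0 7 14 8 1 15)(3 6)(4 10 12 13 9 17 11) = [7, 15, 2, 6, 10, 5, 3, 14, 1, 17, 12, 4, 13, 9, 8, 0, 16, 11]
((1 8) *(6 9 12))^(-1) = ((1 8)(6 9 12))^(-1) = (1 8)(6 12 9)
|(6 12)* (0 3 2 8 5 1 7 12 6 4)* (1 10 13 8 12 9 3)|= 8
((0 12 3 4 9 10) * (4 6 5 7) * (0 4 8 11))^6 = ((0 12 3 6 5 7 8 11)(4 9 10))^6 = (0 8 5 3)(6 12 11 7)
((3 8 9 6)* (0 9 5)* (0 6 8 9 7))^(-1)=(0 7)(3 6 5 8 9)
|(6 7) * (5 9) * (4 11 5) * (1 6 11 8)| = 8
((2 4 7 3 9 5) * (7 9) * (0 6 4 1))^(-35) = (9)(3 7)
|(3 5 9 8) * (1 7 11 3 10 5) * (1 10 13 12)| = |(1 7 11 3 10 5 9 8 13 12)| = 10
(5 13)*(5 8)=[0, 1, 2, 3, 4, 13, 6, 7, 5, 9, 10, 11, 12, 8]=(5 13 8)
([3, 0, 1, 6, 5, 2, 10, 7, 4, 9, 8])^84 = (0 10 5)(1 6 4)(2 3 8)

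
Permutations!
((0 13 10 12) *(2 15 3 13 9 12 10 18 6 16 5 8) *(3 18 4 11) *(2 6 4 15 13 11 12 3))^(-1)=(0 12 4 18 15 13 2 11 3 9)(5 16 6 8)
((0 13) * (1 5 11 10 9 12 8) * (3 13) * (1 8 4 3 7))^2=(0 1 11 9 4 13 7 5 10 12 3)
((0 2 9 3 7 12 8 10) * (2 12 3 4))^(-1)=(0 10 8 12)(2 4 9)(3 7)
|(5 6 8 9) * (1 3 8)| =|(1 3 8 9 5 6)| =6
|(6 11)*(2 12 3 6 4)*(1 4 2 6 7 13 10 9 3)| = 30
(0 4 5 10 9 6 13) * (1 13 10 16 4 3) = (0 3 1 13)(4 5 16)(6 10 9) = [3, 13, 2, 1, 5, 16, 10, 7, 8, 6, 9, 11, 12, 0, 14, 15, 4]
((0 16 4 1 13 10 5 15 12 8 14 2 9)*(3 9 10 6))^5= (0 6 4 9 13 16 3 1)(2 8 15 10 14 12 5)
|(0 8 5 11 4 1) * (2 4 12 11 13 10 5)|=|(0 8 2 4 1)(5 13 10)(11 12)|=30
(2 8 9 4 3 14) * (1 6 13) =(1 6 13)(2 8 9 4 3 14) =[0, 6, 8, 14, 3, 5, 13, 7, 9, 4, 10, 11, 12, 1, 2]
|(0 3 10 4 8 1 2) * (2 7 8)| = 15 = |(0 3 10 4 2)(1 7 8)|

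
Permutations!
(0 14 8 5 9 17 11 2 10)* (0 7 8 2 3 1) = (0 14 2 10 7 8 5 9 17 11 3 1) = [14, 0, 10, 1, 4, 9, 6, 8, 5, 17, 7, 3, 12, 13, 2, 15, 16, 11]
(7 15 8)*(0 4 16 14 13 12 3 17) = (0 4 16 14 13 12 3 17)(7 15 8) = [4, 1, 2, 17, 16, 5, 6, 15, 7, 9, 10, 11, 3, 12, 13, 8, 14, 0]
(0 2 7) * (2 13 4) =(0 13 4 2 7) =[13, 1, 7, 3, 2, 5, 6, 0, 8, 9, 10, 11, 12, 4]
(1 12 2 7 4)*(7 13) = (1 12 2 13 7 4) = [0, 12, 13, 3, 1, 5, 6, 4, 8, 9, 10, 11, 2, 7]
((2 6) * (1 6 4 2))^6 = (6)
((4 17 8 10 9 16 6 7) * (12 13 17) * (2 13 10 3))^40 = (17)(4 6 9 12 7 16 10)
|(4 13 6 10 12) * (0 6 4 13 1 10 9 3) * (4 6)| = 9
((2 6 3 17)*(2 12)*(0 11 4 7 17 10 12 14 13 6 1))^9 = ((0 11 4 7 17 14 13 6 3 10 12 2 1))^9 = (0 10 14 11 12 13 4 2 6 7 1 3 17)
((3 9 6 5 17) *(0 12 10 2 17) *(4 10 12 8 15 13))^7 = (0 17 15 9 4 5 2 8 3 13 6 10)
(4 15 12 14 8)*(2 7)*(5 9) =(2 7)(4 15 12 14 8)(5 9) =[0, 1, 7, 3, 15, 9, 6, 2, 4, 5, 10, 11, 14, 13, 8, 12]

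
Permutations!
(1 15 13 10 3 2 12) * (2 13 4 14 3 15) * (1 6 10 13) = (1 2 12 6 10 15 4 14 3) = [0, 2, 12, 1, 14, 5, 10, 7, 8, 9, 15, 11, 6, 13, 3, 4]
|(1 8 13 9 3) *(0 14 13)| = 7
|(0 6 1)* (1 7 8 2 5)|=|(0 6 7 8 2 5 1)|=7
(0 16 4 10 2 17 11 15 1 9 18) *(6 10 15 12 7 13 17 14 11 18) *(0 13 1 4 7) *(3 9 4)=(0 16 7 1 4 15 3 9 6 10 2 14 11 12)(13 17 18)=[16, 4, 14, 9, 15, 5, 10, 1, 8, 6, 2, 12, 0, 17, 11, 3, 7, 18, 13]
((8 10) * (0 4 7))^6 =(10)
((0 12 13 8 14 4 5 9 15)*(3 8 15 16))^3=((0 12 13 15)(3 8 14 4 5 9 16))^3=(0 15 13 12)(3 4 16 14 9 8 5)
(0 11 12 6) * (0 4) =(0 11 12 6 4) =[11, 1, 2, 3, 0, 5, 4, 7, 8, 9, 10, 12, 6]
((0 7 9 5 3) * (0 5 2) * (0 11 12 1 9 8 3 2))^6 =((0 7 8 3 5 2 11 12 1 9))^6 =(0 11 8 1 5)(2 7 12 3 9)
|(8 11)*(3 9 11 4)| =|(3 9 11 8 4)| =5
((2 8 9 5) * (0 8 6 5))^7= ((0 8 9)(2 6 5))^7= (0 8 9)(2 6 5)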